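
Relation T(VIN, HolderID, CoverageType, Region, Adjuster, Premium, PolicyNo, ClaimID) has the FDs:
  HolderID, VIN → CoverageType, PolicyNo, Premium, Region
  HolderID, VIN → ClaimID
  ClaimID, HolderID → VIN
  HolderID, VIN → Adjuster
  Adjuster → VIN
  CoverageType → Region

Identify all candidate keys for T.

No FD produces {HolderID}, so it must be in every candidate key.
{Adjuster, HolderID}⁺ = {Adjuster, ClaimID, CoverageType, HolderID, PolicyNo, Premium, Region, VIN} — all of the relation — so {Adjuster, HolderID} is a candidate key.
{ClaimID, HolderID}⁺ = {Adjuster, ClaimID, CoverageType, HolderID, PolicyNo, Premium, Region, VIN} — all of the relation — so {ClaimID, HolderID} is a candidate key.
{HolderID, VIN}⁺ = {Adjuster, ClaimID, CoverageType, HolderID, PolicyNo, Premium, Region, VIN} — all of the relation — so {HolderID, VIN} is a candidate key.
These are minimal and exhaustive — every other superkey contains one of them.

{Adjuster, HolderID}, {ClaimID, HolderID}, {HolderID, VIN}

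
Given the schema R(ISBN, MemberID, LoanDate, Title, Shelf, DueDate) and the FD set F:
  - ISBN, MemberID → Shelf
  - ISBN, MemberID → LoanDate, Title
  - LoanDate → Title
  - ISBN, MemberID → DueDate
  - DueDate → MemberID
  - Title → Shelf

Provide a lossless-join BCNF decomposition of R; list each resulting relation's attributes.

{DueDate, ISBN, LoanDate}; {DueDate, MemberID}; {LoanDate, Title}; {Shelf, Title}

Candidate keys of the original relation: {DueDate, ISBN}, {ISBN, MemberID}.
In {DueDate, ISBN, LoanDate, MemberID, Shelf, Title}, {LoanDate} is not a superkey ({LoanDate}⁺ restricted to this set is {LoanDate, Shelf, Title}), so split on LoanDate → Shelf, Title into {LoanDate, Shelf, Title} and {DueDate, ISBN, LoanDate, MemberID}.
In {LoanDate, Shelf, Title}, {Title} is not a superkey ({Title}⁺ restricted to this set is {Shelf, Title}), so split on Title → Shelf into {Shelf, Title} and {LoanDate, Title}.
{Shelf, Title} is in BCNF.
{LoanDate, Title} is in BCNF.
In {DueDate, ISBN, LoanDate, MemberID}, {DueDate} is not a superkey ({DueDate}⁺ restricted to this set is {DueDate, MemberID}), so split on DueDate → MemberID into {DueDate, MemberID} and {DueDate, ISBN, LoanDate}.
{DueDate, MemberID} is in BCNF.
{DueDate, ISBN, LoanDate} is in BCNF.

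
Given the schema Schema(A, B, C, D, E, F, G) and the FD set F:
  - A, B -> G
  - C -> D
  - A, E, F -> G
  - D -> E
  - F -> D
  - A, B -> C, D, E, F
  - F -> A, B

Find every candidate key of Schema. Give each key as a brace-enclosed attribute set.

{F}⁺ = {A, B, C, D, E, F, G} — all of the relation — so {F} is a candidate key.
{A, B}⁺ = {A, B, C, D, E, F, G} — all of the relation — so {A, B} is a candidate key.
Any other superkey properly contains one of these, so there are no further candidate keys.

{A, B}, {F}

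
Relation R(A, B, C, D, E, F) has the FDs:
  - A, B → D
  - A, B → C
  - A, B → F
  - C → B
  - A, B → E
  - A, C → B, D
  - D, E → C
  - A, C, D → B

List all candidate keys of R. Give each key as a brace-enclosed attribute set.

No FD produces {A}, so it must be in every candidate key.
{A, B}⁺ = {A, B, C, D, E, F} — all of the relation — so {A, B} is a candidate key.
{A, C}⁺ = {A, B, C, D, E, F} — all of the relation — so {A, C} is a candidate key.
{A, D, E}⁺ = {A, B, C, D, E, F} — all of the relation — so {A, D, E} is a candidate key.
These are minimal and exhaustive — every other superkey contains one of them.

{A, B}, {A, C}, {A, D, E}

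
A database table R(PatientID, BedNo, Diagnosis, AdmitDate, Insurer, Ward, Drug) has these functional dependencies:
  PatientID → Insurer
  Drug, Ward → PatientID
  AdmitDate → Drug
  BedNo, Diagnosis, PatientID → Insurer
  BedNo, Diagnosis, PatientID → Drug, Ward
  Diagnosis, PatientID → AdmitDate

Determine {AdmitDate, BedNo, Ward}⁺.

{AdmitDate, BedNo, Drug, Insurer, PatientID, Ward}

Start with {AdmitDate, BedNo, Ward}.
AdmitDate → Drug applies; add {Drug} → now {AdmitDate, BedNo, Drug, Ward}.
Drug, Ward → PatientID applies; add {PatientID} → now {AdmitDate, BedNo, Drug, PatientID, Ward}.
PatientID → Insurer applies; add {Insurer} → now {AdmitDate, BedNo, Drug, Insurer, PatientID, Ward}.
No further FD applies.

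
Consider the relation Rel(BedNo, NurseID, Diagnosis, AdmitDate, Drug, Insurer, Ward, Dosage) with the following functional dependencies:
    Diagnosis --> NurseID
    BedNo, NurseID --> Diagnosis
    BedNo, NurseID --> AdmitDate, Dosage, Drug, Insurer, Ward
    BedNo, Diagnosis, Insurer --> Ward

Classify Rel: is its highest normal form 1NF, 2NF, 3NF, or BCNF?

3NF

Candidate keys: {BedNo, Diagnosis}, {BedNo, NurseID}. Prime attributes: {BedNo, Diagnosis, NurseID}.
For Diagnosis --> NurseID we have {Diagnosis}⁺ = {Diagnosis, NurseID}; {Diagnosis} is not a superkey, so BCNF fails.
But every attribute on its right side ({NurseID}) is prime, and the same holds for every other non-superkey FD, so 3NF still holds.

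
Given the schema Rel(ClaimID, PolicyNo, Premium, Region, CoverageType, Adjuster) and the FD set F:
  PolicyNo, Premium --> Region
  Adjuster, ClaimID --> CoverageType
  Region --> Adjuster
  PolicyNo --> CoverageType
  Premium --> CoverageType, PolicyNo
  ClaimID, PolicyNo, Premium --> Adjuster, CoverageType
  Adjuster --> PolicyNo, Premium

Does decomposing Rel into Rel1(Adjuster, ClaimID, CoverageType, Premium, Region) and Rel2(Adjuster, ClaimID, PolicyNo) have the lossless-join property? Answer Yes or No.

Yes

Rel1 ∩ Rel2 = {Adjuster, ClaimID}; its closure under F is {Adjuster, ClaimID, CoverageType, PolicyNo, Premium, Region}.
Rel1 is contained in that closure, so Rel1 ∩ Rel2 --> Rel1 holds and the join is lossless.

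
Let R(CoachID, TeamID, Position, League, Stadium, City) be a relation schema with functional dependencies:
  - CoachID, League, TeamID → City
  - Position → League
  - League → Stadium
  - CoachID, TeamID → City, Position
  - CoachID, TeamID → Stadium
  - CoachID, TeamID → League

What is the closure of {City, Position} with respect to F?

{City, League, Position, Stadium}

Start with {City, Position}.
Position → League applies; add {League} → now {City, League, Position}.
League → Stadium applies; add {Stadium} → now {City, League, Position, Stadium}.
No further FD applies.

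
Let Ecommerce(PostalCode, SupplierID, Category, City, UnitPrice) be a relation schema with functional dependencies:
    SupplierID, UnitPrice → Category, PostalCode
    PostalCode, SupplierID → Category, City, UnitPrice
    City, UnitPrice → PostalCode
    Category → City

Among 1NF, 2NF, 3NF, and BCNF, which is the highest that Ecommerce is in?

Candidate keys: {PostalCode, SupplierID}, {SupplierID, UnitPrice}. Prime attributes: {PostalCode, SupplierID, UnitPrice}.
City, UnitPrice → PostalCode breaks BCNF: {City, UnitPrice}⁺ = {City, PostalCode, UnitPrice}, so {City, UnitPrice} is not a superkey.
Category → City determines the non-prime attribute {City} from a non-superkey — 3NF is violated.
No non-prime attribute depends on a proper subset of any candidate key, so 2NF holds.

2NF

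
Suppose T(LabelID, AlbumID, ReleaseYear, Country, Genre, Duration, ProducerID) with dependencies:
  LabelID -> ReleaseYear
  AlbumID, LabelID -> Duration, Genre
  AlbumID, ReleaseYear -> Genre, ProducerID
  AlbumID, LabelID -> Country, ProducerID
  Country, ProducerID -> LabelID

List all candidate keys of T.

{AlbumID, Country, ProducerID}, {AlbumID, Country, ReleaseYear}, {AlbumID, LabelID}

Attributes never on any right-hand side: {AlbumID} — every candidate key must contain it.
Closure of {AlbumID, LabelID} is {AlbumID, Country, Duration, Genre, LabelID, ProducerID, ReleaseYear}, the whole schema; {AlbumID, LabelID} is a candidate key.
Closure of {AlbumID, Country, ProducerID} is {AlbumID, Country, Duration, Genre, LabelID, ProducerID, ReleaseYear}, the whole schema; {AlbumID, Country, ProducerID} is a candidate key.
Closure of {AlbumID, Country, ReleaseYear} is {AlbumID, Country, Duration, Genre, LabelID, ProducerID, ReleaseYear}, the whole schema; {AlbumID, Country, ReleaseYear} is a candidate key.
These are minimal and exhaustive — every other superkey contains one of them.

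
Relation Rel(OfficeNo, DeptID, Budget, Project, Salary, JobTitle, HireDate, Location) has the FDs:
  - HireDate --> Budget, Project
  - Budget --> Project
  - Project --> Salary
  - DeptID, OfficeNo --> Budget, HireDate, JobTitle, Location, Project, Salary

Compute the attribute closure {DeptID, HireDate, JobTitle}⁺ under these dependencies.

{Budget, DeptID, HireDate, JobTitle, Project, Salary}

Start with {DeptID, HireDate, JobTitle}.
HireDate --> Budget, Project applies; add {Budget, Project} → now {Budget, DeptID, HireDate, JobTitle, Project}.
Project --> Salary applies; add {Salary} → now {Budget, DeptID, HireDate, JobTitle, Project, Salary}.
No further FD applies.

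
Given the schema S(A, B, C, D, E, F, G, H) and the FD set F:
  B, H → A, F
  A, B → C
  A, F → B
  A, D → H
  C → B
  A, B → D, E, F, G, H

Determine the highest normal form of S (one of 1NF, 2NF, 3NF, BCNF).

Candidate keys: {A, B}, {A, C}, {A, F}, {B, H}, {C, H}. Prime attributes: {A, B, C, F, H}.
A, D → H: {A, D}⁺ = {A, D, H}, which is not all of the attributes, so the left side is not a superkey — BCNF is violated.
Since {H} ⊆ prime attributes and every other non-superkey FD also has a prime right side, the schema is in 3NF.

3NF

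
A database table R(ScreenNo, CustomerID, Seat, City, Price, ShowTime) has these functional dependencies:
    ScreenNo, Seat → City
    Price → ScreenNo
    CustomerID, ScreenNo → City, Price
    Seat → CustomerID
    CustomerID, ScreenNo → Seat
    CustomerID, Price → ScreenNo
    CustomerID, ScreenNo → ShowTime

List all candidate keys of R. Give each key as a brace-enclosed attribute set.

{CustomerID, Price}, {CustomerID, ScreenNo}, {Price, Seat}, {ScreenNo, Seat}

{CustomerID, Price} is a candidate key since {CustomerID, Price}⁺ = {City, CustomerID, Price, ScreenNo, Seat, ShowTime} covers every attribute.
{CustomerID, ScreenNo} is a candidate key since {CustomerID, ScreenNo}⁺ = {City, CustomerID, Price, ScreenNo, Seat, ShowTime} covers every attribute.
{Price, Seat} is a candidate key since {Price, Seat}⁺ = {City, CustomerID, Price, ScreenNo, Seat, ShowTime} covers every attribute.
{ScreenNo, Seat} is a candidate key since {ScreenNo, Seat}⁺ = {City, CustomerID, Price, ScreenNo, Seat, ShowTime} covers every attribute.
These are minimal and exhaustive — every other superkey contains one of them.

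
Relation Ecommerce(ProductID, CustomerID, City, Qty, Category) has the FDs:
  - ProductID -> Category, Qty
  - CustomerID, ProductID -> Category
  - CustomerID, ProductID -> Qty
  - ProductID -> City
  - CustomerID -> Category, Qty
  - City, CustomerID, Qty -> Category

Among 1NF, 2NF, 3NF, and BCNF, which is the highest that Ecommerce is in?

1NF

Candidate key: {CustomerID, ProductID}. Prime attributes: {CustomerID, ProductID}.
ProductID -> Category, Qty breaks BCNF: {ProductID}⁺ = {Category, City, ProductID, Qty}, so {ProductID} is not a superkey.
ProductID -> Category, Qty determines the non-prime attributes {Category, Qty} from a non-superkey — 3NF is violated.
{CustomerID} is a proper subset of the key {CustomerID, ProductID}, and {CustomerID}⁺ contains the non-prime attributes {Category, Qty} — a partial dependency, so 2NF is violated.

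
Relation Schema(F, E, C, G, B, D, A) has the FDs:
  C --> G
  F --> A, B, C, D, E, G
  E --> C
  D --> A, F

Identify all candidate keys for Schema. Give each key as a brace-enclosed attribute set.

{D}, {F}

{D}⁺ = {A, B, C, D, E, F, G}, which is every attribute, so {D} is a candidate key.
{F}⁺ = {A, B, C, D, E, F, G}, which is every attribute, so {F} is a candidate key.
Any other superkey properly contains one of these, so there are no further candidate keys.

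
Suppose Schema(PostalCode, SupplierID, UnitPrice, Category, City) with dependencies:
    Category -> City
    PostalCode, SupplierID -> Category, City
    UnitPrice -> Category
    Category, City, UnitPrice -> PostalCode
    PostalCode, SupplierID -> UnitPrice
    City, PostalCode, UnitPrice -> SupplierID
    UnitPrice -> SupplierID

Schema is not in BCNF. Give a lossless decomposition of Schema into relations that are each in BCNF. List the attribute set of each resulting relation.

{Category, City}; {Category, PostalCode, SupplierID, UnitPrice}

Candidate keys of the original relation: {PostalCode, SupplierID}, {UnitPrice}.
{Category, City, PostalCode, SupplierID, UnitPrice}: {Category} determines {Category, City} here but is not a superkey — split on Category -> City, giving {Category, City} and {Category, PostalCode, SupplierID, UnitPrice}.
{Category, City} is in BCNF.
{Category, PostalCode, SupplierID, UnitPrice} is in BCNF.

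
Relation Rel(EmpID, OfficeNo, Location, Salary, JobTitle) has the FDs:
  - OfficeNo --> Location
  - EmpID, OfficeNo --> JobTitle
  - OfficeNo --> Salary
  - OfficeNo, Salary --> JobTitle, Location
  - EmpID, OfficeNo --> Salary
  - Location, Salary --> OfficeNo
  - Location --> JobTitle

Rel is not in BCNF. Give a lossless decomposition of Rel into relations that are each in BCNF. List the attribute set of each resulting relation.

{EmpID, OfficeNo}; {JobTitle, Location}; {Location, OfficeNo, Salary}

Candidate keys of the original relation: {EmpID, Location, Salary}, {EmpID, OfficeNo}.
{EmpID, JobTitle, Location, OfficeNo, Salary}: {OfficeNo} determines {JobTitle, Location, OfficeNo, Salary} here but is not a superkey — split on OfficeNo --> JobTitle, Location, Salary, giving {JobTitle, Location, OfficeNo, Salary} and {EmpID, OfficeNo}.
{JobTitle, Location, OfficeNo, Salary}: {Location} determines {JobTitle, Location} here but is not a superkey — split on Location --> JobTitle, giving {JobTitle, Location} and {Location, OfficeNo, Salary}.
{JobTitle, Location} has no BCNF violation.
{Location, OfficeNo, Salary} has no BCNF violation.
{EmpID, OfficeNo} has no BCNF violation.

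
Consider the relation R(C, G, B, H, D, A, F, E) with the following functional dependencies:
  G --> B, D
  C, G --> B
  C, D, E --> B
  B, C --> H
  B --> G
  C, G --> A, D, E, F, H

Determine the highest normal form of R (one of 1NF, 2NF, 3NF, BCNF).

3NF

Candidate keys: {B, C}, {C, D, E}, {C, G}. Prime attributes: {B, C, D, E, G}.
G --> B, D: {G}⁺ = {B, D, G}, which is not all of the attributes, so the left side is not a superkey — BCNF is violated.
But every attribute on its right side ({B, D}) is prime, and the same holds for every other non-superkey FD, so 3NF still holds.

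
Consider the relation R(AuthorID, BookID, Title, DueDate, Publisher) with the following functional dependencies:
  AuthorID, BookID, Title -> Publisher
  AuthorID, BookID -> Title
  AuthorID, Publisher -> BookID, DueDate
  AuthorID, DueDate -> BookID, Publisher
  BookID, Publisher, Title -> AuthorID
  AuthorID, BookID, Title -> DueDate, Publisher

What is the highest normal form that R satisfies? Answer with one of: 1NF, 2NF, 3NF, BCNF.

BCNF

Candidate keys: {AuthorID, BookID}, {AuthorID, DueDate}, {AuthorID, Publisher}, {BookID, Publisher, Title}. Prime attributes: {AuthorID, BookID, DueDate, Publisher, Title}.
Every FD has a superkey on the left, so the relation is in BCNF.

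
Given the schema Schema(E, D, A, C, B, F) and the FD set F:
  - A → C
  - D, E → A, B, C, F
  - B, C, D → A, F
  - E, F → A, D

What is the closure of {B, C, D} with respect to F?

{A, B, C, D, F}

Start with {B, C, D}.
B, C, D → A, F applies; add {A, F} → now {A, B, C, D, F}.
No further FD applies.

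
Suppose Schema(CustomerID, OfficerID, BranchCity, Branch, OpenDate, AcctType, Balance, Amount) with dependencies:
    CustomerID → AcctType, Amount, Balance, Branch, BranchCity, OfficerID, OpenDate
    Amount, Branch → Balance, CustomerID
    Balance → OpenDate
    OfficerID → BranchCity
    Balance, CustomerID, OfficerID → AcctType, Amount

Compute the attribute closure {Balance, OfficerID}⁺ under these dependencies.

Start with {Balance, OfficerID}.
Balance → OpenDate applies; add {OpenDate} → now {Balance, OfficerID, OpenDate}.
OfficerID → BranchCity applies; add {BranchCity} → now {Balance, BranchCity, OfficerID, OpenDate}.
No further FD applies.

{Balance, BranchCity, OfficerID, OpenDate}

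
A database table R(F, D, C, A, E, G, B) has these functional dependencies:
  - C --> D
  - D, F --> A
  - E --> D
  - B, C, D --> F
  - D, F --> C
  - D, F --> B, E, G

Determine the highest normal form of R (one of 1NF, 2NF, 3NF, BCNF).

3NF

Candidate keys: {B, C}, {C, F}, {D, F}, {E, F}. Prime attributes: {B, C, D, E, F}.
C --> D: {C}⁺ = {C, D}, which is not all of the attributes, so the left side is not a superkey — BCNF is violated.
Since {D} ⊆ prime attributes and every other non-superkey FD also has a prime right side, the schema is in 3NF.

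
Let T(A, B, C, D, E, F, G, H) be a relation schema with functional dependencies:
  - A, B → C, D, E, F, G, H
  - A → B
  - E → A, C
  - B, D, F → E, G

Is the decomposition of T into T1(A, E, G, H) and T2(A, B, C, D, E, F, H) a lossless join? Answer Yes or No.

Yes

The shared attributes are {A, E, H} and {A, E, H}⁺ = {A, B, C, D, E, F, G, H}.
T1 is contained in that closure, so T1 ∩ T2 → T1 holds and the join is lossless.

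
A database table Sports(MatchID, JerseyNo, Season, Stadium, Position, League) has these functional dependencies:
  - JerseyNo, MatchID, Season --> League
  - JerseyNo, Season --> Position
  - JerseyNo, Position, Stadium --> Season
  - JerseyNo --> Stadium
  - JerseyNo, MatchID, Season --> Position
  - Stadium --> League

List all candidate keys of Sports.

Attributes never on any right-hand side: {JerseyNo, MatchID} — every candidate key must contain all of them.
Closure of {JerseyNo, MatchID, Position} is {JerseyNo, League, MatchID, Position, Season, Stadium}, the whole schema; {JerseyNo, MatchID, Position} is a candidate key.
Closure of {JerseyNo, MatchID, Season} is {JerseyNo, League, MatchID, Position, Season, Stadium}, the whole schema; {JerseyNo, MatchID, Season} is a candidate key.
No proper subset of any of these is a key, and no other minimal superkey exists.

{JerseyNo, MatchID, Position}, {JerseyNo, MatchID, Season}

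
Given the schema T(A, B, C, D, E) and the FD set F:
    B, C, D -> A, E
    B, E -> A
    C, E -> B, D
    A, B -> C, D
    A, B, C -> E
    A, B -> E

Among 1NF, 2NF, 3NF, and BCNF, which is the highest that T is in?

Candidate keys: {A, B}, {B, C, D}, {B, E}, {C, E}. Prime attributes: {A, B, C, D, E}.
Each dependency's left side is a superkey — BCNF holds.

BCNF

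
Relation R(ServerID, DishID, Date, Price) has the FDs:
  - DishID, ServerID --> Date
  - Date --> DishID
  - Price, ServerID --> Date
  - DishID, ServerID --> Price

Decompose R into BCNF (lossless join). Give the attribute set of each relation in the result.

{Date, DishID}; {Date, Price, ServerID}

Candidate keys of the original relation: {Date, ServerID}, {DishID, ServerID}, {Price, ServerID}.
{Date, DishID, Price, ServerID}: {Date} determines {Date, DishID} here but is not a superkey — split on Date --> DishID, giving {Date, DishID} and {Date, Price, ServerID}.
{Date, DishID} is in BCNF.
{Date, Price, ServerID} is in BCNF.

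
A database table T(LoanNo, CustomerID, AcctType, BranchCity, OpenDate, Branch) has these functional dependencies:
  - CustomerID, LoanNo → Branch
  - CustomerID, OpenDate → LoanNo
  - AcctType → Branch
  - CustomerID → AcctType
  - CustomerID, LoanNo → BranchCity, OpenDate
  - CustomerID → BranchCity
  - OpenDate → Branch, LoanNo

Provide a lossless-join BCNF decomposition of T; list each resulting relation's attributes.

Candidate keys of the original relation: {CustomerID, LoanNo}, {CustomerID, OpenDate}.
{AcctType, Branch, BranchCity, CustomerID, LoanNo, OpenDate}: {AcctType} determines {AcctType, Branch} here but is not a superkey — split on AcctType → Branch, giving {AcctType, Branch} and {AcctType, BranchCity, CustomerID, LoanNo, OpenDate}.
{AcctType, Branch}: every determinant is a superkey — BCNF.
{AcctType, BranchCity, CustomerID, LoanNo, OpenDate}: {CustomerID} determines {AcctType, BranchCity, CustomerID} here but is not a superkey — split on CustomerID → AcctType, BranchCity, giving {AcctType, BranchCity, CustomerID} and {CustomerID, LoanNo, OpenDate}.
{AcctType, BranchCity, CustomerID}: every determinant is a superkey — BCNF.
{CustomerID, LoanNo, OpenDate}: {OpenDate} determines {LoanNo, OpenDate} here but is not a superkey — split on OpenDate → LoanNo, giving {LoanNo, OpenDate} and {CustomerID, OpenDate}.
{LoanNo, OpenDate}: every determinant is a superkey — BCNF.
{CustomerID, OpenDate}: every determinant is a superkey — BCNF.

{AcctType, Branch}; {AcctType, BranchCity, CustomerID}; {CustomerID, OpenDate}; {LoanNo, OpenDate}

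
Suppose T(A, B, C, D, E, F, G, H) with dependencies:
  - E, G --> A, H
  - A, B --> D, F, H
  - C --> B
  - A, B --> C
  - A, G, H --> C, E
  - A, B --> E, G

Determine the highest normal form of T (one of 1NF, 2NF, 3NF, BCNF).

Candidate keys: {A, B}, {A, C}, {A, G, H}, {E, G}. Prime attributes: {A, B, C, E, G, H}.
C --> B breaks BCNF: {C}⁺ = {B, C}, so {C} is not a superkey.
Since {B} ⊆ prime attributes and every other non-superkey FD also has a prime right side, the schema is in 3NF.

3NF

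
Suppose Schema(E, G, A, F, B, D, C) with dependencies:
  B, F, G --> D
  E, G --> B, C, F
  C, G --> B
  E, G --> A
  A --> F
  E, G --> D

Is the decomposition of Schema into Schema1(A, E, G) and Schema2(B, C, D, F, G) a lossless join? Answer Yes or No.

No

Common attributes: {G}; their closure is {G}.
Neither Schema1 nor Schema2 is contained in that closure, so the decomposition is lossy.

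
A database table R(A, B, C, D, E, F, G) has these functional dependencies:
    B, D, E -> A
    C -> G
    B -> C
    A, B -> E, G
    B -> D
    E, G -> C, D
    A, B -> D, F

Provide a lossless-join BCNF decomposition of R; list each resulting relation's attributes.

{A, B, E, F}; {B, C, D}; {C, G}

Candidate keys of the original relation: {A, B}, {B, E}.
{A, B, C, D, E, F, G}: {C} determines {C, G} here but is not a superkey — split on C -> G, giving {C, G} and {A, B, C, D, E, F}.
{C, G} has no BCNF violation.
{A, B, C, D, E, F}: {B} determines {B, C, D} here but is not a superkey — split on B -> C, D, giving {B, C, D} and {A, B, E, F}.
{B, C, D} has no BCNF violation.
{A, B, E, F} has no BCNF violation.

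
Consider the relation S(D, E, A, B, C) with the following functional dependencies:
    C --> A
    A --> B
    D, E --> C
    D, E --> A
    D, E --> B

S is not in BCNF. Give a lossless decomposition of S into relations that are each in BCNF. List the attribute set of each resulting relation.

Candidate key of the original relation: {D, E}.
{A, B, C, D, E}: {C} determines {A, B, C} here but is not a superkey — split on C --> A, B, giving {A, B, C} and {C, D, E}.
{A, B, C}: {A} determines {A, B} here but is not a superkey — split on A --> B, giving {A, B} and {A, C}.
{A, B} has no BCNF violation.
{A, C} has no BCNF violation.
{C, D, E} has no BCNF violation.

{A, B}; {A, C}; {C, D, E}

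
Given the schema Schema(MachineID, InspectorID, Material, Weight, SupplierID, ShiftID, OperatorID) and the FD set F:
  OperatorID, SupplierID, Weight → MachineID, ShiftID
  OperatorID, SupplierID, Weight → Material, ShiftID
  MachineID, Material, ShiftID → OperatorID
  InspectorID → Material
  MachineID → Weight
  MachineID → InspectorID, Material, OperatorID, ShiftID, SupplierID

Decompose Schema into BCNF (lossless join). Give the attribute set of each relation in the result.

Candidate keys of the original relation: {MachineID}, {OperatorID, SupplierID, Weight}.
{InspectorID, MachineID, Material, OperatorID, ShiftID, SupplierID, Weight}: {InspectorID} determines {InspectorID, Material} here but is not a superkey — split on InspectorID → Material, giving {InspectorID, Material} and {InspectorID, MachineID, OperatorID, ShiftID, SupplierID, Weight}.
{InspectorID, Material} has no BCNF violation.
{InspectorID, MachineID, OperatorID, ShiftID, SupplierID, Weight} has no BCNF violation.

{InspectorID, MachineID, OperatorID, ShiftID, SupplierID, Weight}; {InspectorID, Material}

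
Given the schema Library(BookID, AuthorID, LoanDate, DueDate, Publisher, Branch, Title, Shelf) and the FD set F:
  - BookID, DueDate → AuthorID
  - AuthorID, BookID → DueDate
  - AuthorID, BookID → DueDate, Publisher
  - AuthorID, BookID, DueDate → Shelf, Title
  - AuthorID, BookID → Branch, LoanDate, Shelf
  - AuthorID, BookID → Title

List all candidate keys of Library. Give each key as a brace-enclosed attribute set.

{BookID} never appears on the right of any FD, so every key must include it.
{AuthorID, BookID}⁺ = {AuthorID, BookID, Branch, DueDate, LoanDate, Publisher, Shelf, Title} — all of the relation — so {AuthorID, BookID} is a candidate key.
{BookID, DueDate}⁺ = {AuthorID, BookID, Branch, DueDate, LoanDate, Publisher, Shelf, Title} — all of the relation — so {BookID, DueDate} is a candidate key.
No proper subset of any of these is a key, and no other minimal superkey exists.

{AuthorID, BookID}, {BookID, DueDate}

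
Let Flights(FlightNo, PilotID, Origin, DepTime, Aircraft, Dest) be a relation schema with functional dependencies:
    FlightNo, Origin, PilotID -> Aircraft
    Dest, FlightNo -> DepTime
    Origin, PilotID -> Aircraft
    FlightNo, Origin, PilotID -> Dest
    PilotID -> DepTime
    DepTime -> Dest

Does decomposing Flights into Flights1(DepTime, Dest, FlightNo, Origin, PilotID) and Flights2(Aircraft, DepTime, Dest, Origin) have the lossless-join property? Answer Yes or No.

No

The shared attributes are {DepTime, Dest, Origin} and {DepTime, Dest, Origin}⁺ = {DepTime, Dest, Origin}.
The closure covers neither Flights1 nor Flights2 entirely; the join is not lossless.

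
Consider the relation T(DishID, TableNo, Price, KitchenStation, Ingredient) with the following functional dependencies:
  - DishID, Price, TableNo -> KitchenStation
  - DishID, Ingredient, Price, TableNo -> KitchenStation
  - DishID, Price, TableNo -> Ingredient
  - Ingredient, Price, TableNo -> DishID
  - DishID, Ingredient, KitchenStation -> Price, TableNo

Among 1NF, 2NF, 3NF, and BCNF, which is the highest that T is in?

Candidate keys: {DishID, Ingredient, KitchenStation}, {DishID, Price, TableNo}, {Ingredient, Price, TableNo}. Prime attributes: {DishID, Ingredient, KitchenStation, Price, TableNo}.
Each dependency's left side is a superkey — BCNF holds.

BCNF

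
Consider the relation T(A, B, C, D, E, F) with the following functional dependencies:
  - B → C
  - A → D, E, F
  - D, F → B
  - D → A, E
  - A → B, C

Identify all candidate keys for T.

Closure of {A} is {A, B, C, D, E, F}, the whole schema; {A} is a candidate key.
Closure of {D} is {A, B, C, D, E, F}, the whole schema; {D} is a candidate key.
These are minimal and exhaustive — every other superkey contains one of them.

{A}, {D}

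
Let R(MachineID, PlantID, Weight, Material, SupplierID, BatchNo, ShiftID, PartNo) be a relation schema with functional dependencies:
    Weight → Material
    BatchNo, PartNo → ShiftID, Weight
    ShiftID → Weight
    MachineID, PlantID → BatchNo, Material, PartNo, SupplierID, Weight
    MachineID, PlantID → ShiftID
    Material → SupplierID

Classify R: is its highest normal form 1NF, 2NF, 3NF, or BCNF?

2NF

Candidate key: {MachineID, PlantID}. Prime attributes: {MachineID, PlantID}.
For Weight → Material we have {Weight}⁺ = {Material, SupplierID, Weight}; {Weight} is not a superkey, so BCNF fails.
Weight → Material determines the non-prime attribute {Material} from a non-superkey — 3NF is violated.
No proper subset of a key has a non-prime attribute in its closure, so there is no partial dependency; 2NF holds.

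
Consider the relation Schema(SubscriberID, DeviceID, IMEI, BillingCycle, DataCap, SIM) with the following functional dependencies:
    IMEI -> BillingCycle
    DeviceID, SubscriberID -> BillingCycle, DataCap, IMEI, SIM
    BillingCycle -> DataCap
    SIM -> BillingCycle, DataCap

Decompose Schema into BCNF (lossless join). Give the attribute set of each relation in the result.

Candidate key of the original relation: {DeviceID, SubscriberID}.
In {BillingCycle, DataCap, DeviceID, IMEI, SIM, SubscriberID}, {IMEI} is not a superkey ({IMEI}⁺ restricted to this set is {BillingCycle, DataCap, IMEI}), so split on IMEI -> BillingCycle, DataCap into {BillingCycle, DataCap, IMEI} and {DeviceID, IMEI, SIM, SubscriberID}.
In {BillingCycle, DataCap, IMEI}, {BillingCycle} is not a superkey ({BillingCycle}⁺ restricted to this set is {BillingCycle, DataCap}), so split on BillingCycle -> DataCap into {BillingCycle, DataCap} and {BillingCycle, IMEI}.
{BillingCycle, DataCap}: every determinant is a superkey — BCNF.
{BillingCycle, IMEI}: every determinant is a superkey — BCNF.
{DeviceID, IMEI, SIM, SubscriberID}: every determinant is a superkey — BCNF.

{BillingCycle, DataCap}; {BillingCycle, IMEI}; {DeviceID, IMEI, SIM, SubscriberID}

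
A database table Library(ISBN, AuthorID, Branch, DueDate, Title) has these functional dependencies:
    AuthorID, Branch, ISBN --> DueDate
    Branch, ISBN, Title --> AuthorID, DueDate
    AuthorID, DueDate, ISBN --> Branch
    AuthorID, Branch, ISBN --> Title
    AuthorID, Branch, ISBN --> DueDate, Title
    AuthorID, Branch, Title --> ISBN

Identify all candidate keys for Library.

{AuthorID, Branch, ISBN}, {AuthorID, Branch, Title}, {AuthorID, DueDate, ISBN}, {Branch, ISBN, Title}

{AuthorID, Branch, ISBN}⁺ = {AuthorID, Branch, DueDate, ISBN, Title} — all of the relation — so {AuthorID, Branch, ISBN} is a candidate key.
{AuthorID, Branch, Title}⁺ = {AuthorID, Branch, DueDate, ISBN, Title} — all of the relation — so {AuthorID, Branch, Title} is a candidate key.
{AuthorID, DueDate, ISBN}⁺ = {AuthorID, Branch, DueDate, ISBN, Title} — all of the relation — so {AuthorID, DueDate, ISBN} is a candidate key.
{Branch, ISBN, Title}⁺ = {AuthorID, Branch, DueDate, ISBN, Title} — all of the relation — so {Branch, ISBN, Title} is a candidate key.
Any other superkey properly contains one of these, so there are no further candidate keys.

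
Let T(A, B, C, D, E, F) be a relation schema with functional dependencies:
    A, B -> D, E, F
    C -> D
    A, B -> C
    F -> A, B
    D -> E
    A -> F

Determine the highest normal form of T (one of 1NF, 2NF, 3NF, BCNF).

Candidate keys: {A}, {F}. Prime attributes: {A, F}.
For C -> D we have {C}⁺ = {C, D, E}; {C} is not a superkey, so BCNF fails.
C -> D determines the non-prime attribute {D} from a non-superkey — 3NF is violated.
With only single-attribute keys there can be no partial dependency, so 2NF holds.

2NF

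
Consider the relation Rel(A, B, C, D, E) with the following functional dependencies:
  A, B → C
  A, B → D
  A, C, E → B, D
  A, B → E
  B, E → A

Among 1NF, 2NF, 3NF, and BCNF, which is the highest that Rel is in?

BCNF

Candidate keys: {A, B}, {A, C, E}, {B, E}. Prime attributes: {A, B, C, E}.
The left-hand side of every FD is a superkey, so BCNF is satisfied.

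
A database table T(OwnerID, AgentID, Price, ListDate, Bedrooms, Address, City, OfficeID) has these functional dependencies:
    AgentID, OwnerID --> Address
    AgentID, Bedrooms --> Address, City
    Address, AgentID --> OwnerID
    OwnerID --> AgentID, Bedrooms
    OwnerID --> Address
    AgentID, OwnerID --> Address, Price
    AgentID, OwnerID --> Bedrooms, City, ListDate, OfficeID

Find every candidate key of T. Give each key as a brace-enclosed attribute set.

{Address, AgentID}, {AgentID, Bedrooms}, {OwnerID}

{OwnerID} is a candidate key since {OwnerID}⁺ = {Address, AgentID, Bedrooms, City, ListDate, OfficeID, OwnerID, Price} covers every attribute.
{Address, AgentID} is a candidate key since {Address, AgentID}⁺ = {Address, AgentID, Bedrooms, City, ListDate, OfficeID, OwnerID, Price} covers every attribute.
{AgentID, Bedrooms} is a candidate key since {AgentID, Bedrooms}⁺ = {Address, AgentID, Bedrooms, City, ListDate, OfficeID, OwnerID, Price} covers every attribute.
No proper subset of any of these is a key, and no other minimal superkey exists.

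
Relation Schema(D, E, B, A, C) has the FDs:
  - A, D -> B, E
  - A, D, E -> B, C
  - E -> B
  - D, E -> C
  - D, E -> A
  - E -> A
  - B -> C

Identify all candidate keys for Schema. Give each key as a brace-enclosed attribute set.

{A, D}, {D, E}

No FD produces {D}, so it must be in every candidate key.
{A, D}⁺ = {A, B, C, D, E}, which is every attribute, so {A, D} is a candidate key.
{D, E}⁺ = {A, B, C, D, E}, which is every attribute, so {D, E} is a candidate key.
No proper subset of any of these is a key, and no other minimal superkey exists.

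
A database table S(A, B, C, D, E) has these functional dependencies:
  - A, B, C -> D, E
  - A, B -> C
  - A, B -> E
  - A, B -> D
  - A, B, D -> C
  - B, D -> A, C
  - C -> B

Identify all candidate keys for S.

{A, B} is a candidate key since {A, B}⁺ = {A, B, C, D, E} covers every attribute.
{A, C} is a candidate key since {A, C}⁺ = {A, B, C, D, E} covers every attribute.
{B, D} is a candidate key since {B, D}⁺ = {A, B, C, D, E} covers every attribute.
{C, D} is a candidate key since {C, D}⁺ = {A, B, C, D, E} covers every attribute.
These are minimal and exhaustive — every other superkey contains one of them.

{A, B}, {A, C}, {B, D}, {C, D}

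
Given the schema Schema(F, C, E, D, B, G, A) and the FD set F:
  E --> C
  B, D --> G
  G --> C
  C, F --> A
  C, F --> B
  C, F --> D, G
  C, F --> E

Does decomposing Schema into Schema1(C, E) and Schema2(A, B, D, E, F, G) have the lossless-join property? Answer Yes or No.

Yes

Schema1 ∩ Schema2 = {E}; its closure under F is {C, E}.
This includes all of Schema1, so the common attributes are a superkey of Schema1 — the join is lossless.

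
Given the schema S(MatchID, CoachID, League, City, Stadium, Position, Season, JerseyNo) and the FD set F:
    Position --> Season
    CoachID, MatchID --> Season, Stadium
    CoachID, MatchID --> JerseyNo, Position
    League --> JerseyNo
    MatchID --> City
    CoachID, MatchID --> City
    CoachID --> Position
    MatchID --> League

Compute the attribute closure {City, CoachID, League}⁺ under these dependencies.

{City, CoachID, JerseyNo, League, Position, Season}

Start with {City, CoachID, League}.
League --> JerseyNo applies; add {JerseyNo} → now {City, CoachID, JerseyNo, League}.
CoachID --> Position applies; add {Position} → now {City, CoachID, JerseyNo, League, Position}.
Position --> Season applies; add {Season} → now {City, CoachID, JerseyNo, League, Position, Season}.
No further FD applies.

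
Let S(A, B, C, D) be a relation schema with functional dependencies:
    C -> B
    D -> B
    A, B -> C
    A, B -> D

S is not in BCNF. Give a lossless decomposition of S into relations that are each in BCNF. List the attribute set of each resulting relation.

Candidate keys of the original relation: {A, B}, {A, C}, {A, D}.
In {A, B, C, D}, {C} is not a superkey ({C}⁺ restricted to this set is {B, C}), so split on C -> B into {B, C} and {A, C, D}.
{B, C} has no BCNF violation.
{A, C, D} has no BCNF violation.

{A, C, D}; {B, C}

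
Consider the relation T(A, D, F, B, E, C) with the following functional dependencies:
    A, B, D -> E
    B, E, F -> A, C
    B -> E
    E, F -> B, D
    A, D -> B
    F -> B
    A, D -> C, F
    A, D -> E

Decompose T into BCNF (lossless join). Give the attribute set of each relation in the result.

Candidate keys of the original relation: {A, D}, {F}.
Within {A, B, C, D, E, F}: {B}⁺ ∩ {A, B, C, D, E, F} = {B, E}, not the whole set, so B -> E violates BCNF; decompose into {B, E} and {A, B, C, D, F}.
{B, E} is in BCNF.
{A, B, C, D, F} is in BCNF.

{A, B, C, D, F}; {B, E}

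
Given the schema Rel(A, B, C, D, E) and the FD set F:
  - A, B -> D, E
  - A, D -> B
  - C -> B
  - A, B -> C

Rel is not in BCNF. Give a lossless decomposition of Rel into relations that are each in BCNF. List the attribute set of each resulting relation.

Candidate keys of the original relation: {A, B}, {A, C}, {A, D}.
In {A, B, C, D, E}, {C} is not a superkey ({C}⁺ restricted to this set is {B, C}), so split on C -> B into {B, C} and {A, C, D, E}.
{B, C} has no BCNF violation.
{A, C, D, E} has no BCNF violation.

{A, C, D, E}; {B, C}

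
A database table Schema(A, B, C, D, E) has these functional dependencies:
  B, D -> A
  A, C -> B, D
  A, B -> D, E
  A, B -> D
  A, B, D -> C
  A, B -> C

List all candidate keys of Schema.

{A, B}, {A, C}, {B, D}

{A, B} is a candidate key since {A, B}⁺ = {A, B, C, D, E} covers every attribute.
{A, C} is a candidate key since {A, C}⁺ = {A, B, C, D, E} covers every attribute.
{B, D} is a candidate key since {B, D}⁺ = {A, B, C, D, E} covers every attribute.
Any other superkey properly contains one of these, so there are no further candidate keys.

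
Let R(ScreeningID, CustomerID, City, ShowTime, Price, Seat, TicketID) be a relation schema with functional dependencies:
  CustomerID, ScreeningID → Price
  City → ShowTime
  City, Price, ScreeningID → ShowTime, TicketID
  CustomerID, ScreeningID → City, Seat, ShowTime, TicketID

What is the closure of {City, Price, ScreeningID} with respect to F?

{City, Price, ScreeningID, ShowTime, TicketID}

Start with {City, Price, ScreeningID}.
City → ShowTime applies; add {ShowTime} → now {City, Price, ScreeningID, ShowTime}.
City, Price, ScreeningID → ShowTime, TicketID applies; add {TicketID} → now {City, Price, ScreeningID, ShowTime, TicketID}.
No further FD applies.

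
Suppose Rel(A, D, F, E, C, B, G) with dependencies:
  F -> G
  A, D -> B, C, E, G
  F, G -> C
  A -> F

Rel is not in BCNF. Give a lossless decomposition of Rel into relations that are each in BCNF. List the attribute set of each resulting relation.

Candidate key of the original relation: {A, D}.
In {A, B, C, D, E, F, G}, {F} is not a superkey ({F}⁺ restricted to this set is {C, F, G}), so split on F -> C, G into {C, F, G} and {A, B, D, E, F}.
{C, F, G}: every determinant is a superkey — BCNF.
In {A, B, D, E, F}, {A} is not a superkey ({A}⁺ restricted to this set is {A, F}), so split on A -> F into {A, F} and {A, B, D, E}.
{A, F}: every determinant is a superkey — BCNF.
{A, B, D, E}: every determinant is a superkey — BCNF.

{A, B, D, E}; {A, F}; {C, F, G}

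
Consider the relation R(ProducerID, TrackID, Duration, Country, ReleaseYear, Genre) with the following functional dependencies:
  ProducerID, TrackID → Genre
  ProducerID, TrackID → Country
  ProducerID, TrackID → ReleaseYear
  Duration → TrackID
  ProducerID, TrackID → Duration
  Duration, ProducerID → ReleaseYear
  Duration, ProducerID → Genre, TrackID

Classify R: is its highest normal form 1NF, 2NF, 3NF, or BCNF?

3NF

Candidate keys: {Duration, ProducerID}, {ProducerID, TrackID}. Prime attributes: {Duration, ProducerID, TrackID}.
Duration → TrackID: {Duration}⁺ = {Duration, TrackID}, which is not all of the attributes, so the left side is not a superkey — BCNF is violated.
But every attribute on its right side ({TrackID}) is prime, and the same holds for every other non-superkey FD, so 3NF still holds.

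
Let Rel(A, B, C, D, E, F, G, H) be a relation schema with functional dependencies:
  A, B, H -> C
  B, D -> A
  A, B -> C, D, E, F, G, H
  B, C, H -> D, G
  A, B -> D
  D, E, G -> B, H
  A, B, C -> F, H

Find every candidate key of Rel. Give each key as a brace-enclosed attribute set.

{A, B}⁺ = {A, B, C, D, E, F, G, H}, which is every attribute, so {A, B} is a candidate key.
{B, D}⁺ = {A, B, C, D, E, F, G, H}, which is every attribute, so {B, D} is a candidate key.
{B, C, H}⁺ = {A, B, C, D, E, F, G, H}, which is every attribute, so {B, C, H} is a candidate key.
{D, E, G}⁺ = {A, B, C, D, E, F, G, H}, which is every attribute, so {D, E, G} is a candidate key.
These are minimal and exhaustive — every other superkey contains one of them.

{A, B}, {B, C, H}, {B, D}, {D, E, G}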